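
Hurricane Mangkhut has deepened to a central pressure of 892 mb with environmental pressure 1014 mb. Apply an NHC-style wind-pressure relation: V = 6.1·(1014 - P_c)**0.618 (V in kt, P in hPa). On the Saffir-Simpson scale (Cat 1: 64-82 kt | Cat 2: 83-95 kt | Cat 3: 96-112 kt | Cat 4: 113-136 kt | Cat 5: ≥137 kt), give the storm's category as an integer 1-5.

4

ΔP = 1014 − 892 = 122 mb.
V ≈ 6.1 × 122^0.618 = 6.1 × 19.47 ≈ 119 kt.
119 kt falls in the Category 4 band.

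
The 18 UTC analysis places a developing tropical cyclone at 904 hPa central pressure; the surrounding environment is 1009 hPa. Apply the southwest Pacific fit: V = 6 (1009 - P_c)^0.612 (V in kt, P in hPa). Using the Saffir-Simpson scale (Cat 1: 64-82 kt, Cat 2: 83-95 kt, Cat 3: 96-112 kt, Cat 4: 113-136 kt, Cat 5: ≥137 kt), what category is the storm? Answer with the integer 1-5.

ΔP = 1009 − 904 = 105 hPa.
V ≈ 6 × 105^0.612 = 6 × 17.26 ≈ 104 kt.
104 kt falls in the Category 3 band.

3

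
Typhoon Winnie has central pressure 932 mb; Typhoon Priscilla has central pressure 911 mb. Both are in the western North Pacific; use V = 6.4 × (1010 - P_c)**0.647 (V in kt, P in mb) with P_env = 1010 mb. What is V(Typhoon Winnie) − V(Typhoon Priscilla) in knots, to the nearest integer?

Typhoon Winnie: ΔP = 78; V ≈ 6.4 × 78^0.647 ≈ 107.24 kt.
Typhoon Priscilla: ΔP = 99; V ≈ 6.4 × 99^0.647 ≈ 125.13 kt.
Difference ≈ 107.24 − 125.13 = -17.89 → -18 kt.

-18 kt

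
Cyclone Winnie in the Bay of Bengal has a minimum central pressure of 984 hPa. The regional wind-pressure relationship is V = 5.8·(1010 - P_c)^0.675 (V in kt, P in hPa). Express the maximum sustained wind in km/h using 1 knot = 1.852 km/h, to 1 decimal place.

ΔP = 1010 − 984 = 26 hPa.
V ≈ 5.8 × 26^0.675 = 5.8 × 9.018 ≈ 52.304 kt.
52.304 × 1.852 ≈ 96.87 km/h → 96.9 km/h.

96.9 km/h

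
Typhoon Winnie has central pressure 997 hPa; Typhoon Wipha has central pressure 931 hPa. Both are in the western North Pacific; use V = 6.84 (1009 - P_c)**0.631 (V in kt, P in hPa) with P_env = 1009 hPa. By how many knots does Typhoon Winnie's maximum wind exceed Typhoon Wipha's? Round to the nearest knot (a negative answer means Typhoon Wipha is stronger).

-74 kt

Typhoon Winnie: ΔP = 12; V ≈ 6.84 × 12^0.631 ≈ 32.81 kt.
Typhoon Wipha: ΔP = 78; V ≈ 6.84 × 78^0.631 ≈ 106.90 kt.
Difference ≈ 32.81 − 106.90 = -74.09 → -74 kt.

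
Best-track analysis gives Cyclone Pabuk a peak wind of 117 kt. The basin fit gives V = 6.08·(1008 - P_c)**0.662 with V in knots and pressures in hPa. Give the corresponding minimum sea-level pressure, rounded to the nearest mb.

921 mb

ΔP = (V / 6.08)^(1/0.662) = (117/6.08)^1.511.
117/6.08 = 19.243; 19.243^1.511 ≈ 87.10 mb.
P_c = 1008 − 87.10 = 920.90 ≈ 921 mb.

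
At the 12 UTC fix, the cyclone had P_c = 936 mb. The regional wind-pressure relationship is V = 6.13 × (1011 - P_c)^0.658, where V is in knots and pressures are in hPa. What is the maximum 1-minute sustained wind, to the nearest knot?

105 kt

ΔP = 1011 − 936 = 75 mb.
75^0.658 ≈ 17.131.
V ≈ 6.13 × 17.131 ≈ 105.0 kt.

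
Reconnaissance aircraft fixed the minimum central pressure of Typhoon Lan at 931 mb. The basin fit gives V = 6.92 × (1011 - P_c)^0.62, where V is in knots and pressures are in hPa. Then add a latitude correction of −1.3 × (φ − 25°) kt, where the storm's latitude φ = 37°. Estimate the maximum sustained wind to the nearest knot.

ΔP = 1011 − 931 = 80 mb.
80^0.62 ≈ 15.133.
V ≈ 6.92 × 15.133 ≈ 104.7 kt.
Latitude correction: −1.3 × (37 − 25) = -15.6 kt.
Corrected V ≈ 89.1 kt → 89 kt.

89 kt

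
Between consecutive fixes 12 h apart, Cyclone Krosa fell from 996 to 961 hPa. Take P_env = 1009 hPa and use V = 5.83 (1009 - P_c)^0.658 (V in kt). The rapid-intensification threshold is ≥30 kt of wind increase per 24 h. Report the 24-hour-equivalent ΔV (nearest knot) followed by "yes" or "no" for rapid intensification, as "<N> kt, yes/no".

86 kt, yes

V₁: ΔP = 13, V ≈ 5.83 × 13^0.658 ≈ 31.52 kt.
V₂: ΔP = 48, V ≈ 5.83 × 48^0.658 ≈ 74.46 kt.
ΔV over 12 h = 42.94 kt → 24 h equivalent = 42.94 × 24/12 ≈ 85.88 kt.
86 kt ≥ 30 kt ⇒ rapid intensification.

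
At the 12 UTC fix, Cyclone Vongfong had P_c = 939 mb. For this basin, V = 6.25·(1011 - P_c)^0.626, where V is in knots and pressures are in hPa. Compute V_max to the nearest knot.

91 kt

ΔP = 1011 − 939 = 72 mb.
72^0.626 ≈ 14.544.
V ≈ 6.25 × 14.544 ≈ 90.9 kt.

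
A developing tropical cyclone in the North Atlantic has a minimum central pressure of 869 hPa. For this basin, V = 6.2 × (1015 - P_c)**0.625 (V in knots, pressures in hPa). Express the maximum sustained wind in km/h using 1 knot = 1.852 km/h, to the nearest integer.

259 km/h

ΔP = 1015 − 869 = 146 hPa.
V ≈ 6.2 × 146^0.625 = 6.2 × 22.528 ≈ 139.673 kt.
139.673 × 1.852 ≈ 258.67 km/h → 259 km/h.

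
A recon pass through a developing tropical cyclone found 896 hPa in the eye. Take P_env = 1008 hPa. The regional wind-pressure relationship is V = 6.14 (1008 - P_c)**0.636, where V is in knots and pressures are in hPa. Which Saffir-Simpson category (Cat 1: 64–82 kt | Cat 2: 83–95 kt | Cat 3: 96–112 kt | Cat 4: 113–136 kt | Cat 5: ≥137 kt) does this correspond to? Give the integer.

4

ΔP = 1008 − 896 = 112 hPa.
V ≈ 6.14 × 112^0.636 = 6.14 × 20.10 ≈ 123 kt.
123 kt falls in the Category 4 band.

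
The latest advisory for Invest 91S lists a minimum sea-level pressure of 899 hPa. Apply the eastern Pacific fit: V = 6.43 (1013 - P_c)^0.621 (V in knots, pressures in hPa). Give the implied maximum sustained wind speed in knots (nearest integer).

122 kt

ΔP = 1013 − 899 = 114 hPa.
114^0.621 ≈ 18.938.
V ≈ 6.43 × 18.938 ≈ 121.8 kt.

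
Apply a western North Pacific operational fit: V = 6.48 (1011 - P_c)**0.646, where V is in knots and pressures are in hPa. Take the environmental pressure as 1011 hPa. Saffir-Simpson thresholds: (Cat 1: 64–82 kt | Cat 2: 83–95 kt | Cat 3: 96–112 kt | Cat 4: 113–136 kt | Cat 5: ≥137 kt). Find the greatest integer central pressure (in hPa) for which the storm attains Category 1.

Category 1 begins at V = 64 kt.
Required ΔP = (64/6.48)^(1/0.646) = 9.877^1.548 ≈ 34.64 hPa.
P_c ≤ 1011 − 34.64 = 976.36, so the highest integer P_c is 976 hPa.

976 hPa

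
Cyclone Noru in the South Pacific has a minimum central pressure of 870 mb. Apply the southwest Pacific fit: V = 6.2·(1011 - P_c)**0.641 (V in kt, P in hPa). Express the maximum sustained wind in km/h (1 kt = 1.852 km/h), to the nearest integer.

274 km/h

ΔP = 1011 − 870 = 141 mb.
V ≈ 6.2 × 141^0.641 = 6.2 × 23.859 ≈ 147.925 kt.
147.925 × 1.852 ≈ 273.96 km/h → 274 km/h.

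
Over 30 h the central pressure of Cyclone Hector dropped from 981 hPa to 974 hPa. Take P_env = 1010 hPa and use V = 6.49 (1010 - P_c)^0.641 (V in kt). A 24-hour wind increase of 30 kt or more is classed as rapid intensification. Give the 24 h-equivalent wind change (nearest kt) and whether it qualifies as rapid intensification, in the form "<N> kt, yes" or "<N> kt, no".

7 kt, no

V₁: ΔP = 29, V ≈ 6.49 × 29^0.641 ≈ 56.19 kt.
V₂: ΔP = 36, V ≈ 6.49 × 36^0.641 ≈ 64.54 kt.
ΔV over 30 h = 8.35 kt → 24 h equivalent = 8.35 × 24/30 ≈ 6.68 kt.
7 kt < 30 kt ⇒ not rapid intensification.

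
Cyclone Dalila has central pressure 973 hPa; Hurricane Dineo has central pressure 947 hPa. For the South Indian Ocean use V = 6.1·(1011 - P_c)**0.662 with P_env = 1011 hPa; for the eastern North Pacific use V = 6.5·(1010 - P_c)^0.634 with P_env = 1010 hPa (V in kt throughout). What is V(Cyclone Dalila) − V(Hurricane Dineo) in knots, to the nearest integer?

-22 kt

Cyclone Dalila: ΔP = 38; V ≈ 6.1 × 38^0.662 ≈ 67.79 kt.
Hurricane Dineo: ΔP = 63; V ≈ 6.5 × 63^0.634 ≈ 89.89 kt.
Difference ≈ 67.79 − 89.89 = -22.10 → -22 kt.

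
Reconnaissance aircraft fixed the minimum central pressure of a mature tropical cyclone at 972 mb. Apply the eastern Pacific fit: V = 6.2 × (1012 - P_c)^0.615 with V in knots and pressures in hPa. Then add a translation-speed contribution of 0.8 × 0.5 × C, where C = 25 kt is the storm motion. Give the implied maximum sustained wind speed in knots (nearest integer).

70 kt

ΔP = 1012 − 972 = 40 mb.
40^0.615 ≈ 9.666.
V ≈ 6.2 × 9.666 ≈ 59.9 kt.
Translation term: 0.8 × 0.5 × 25 = 10 kt.
Corrected V ≈ 69.9 kt → 70 kt.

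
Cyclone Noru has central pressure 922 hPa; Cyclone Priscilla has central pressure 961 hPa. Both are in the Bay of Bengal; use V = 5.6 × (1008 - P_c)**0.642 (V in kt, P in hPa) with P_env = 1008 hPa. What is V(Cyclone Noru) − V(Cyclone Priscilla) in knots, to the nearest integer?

31 kt

Cyclone Noru: ΔP = 86; V ≈ 5.6 × 86^0.642 ≈ 97.75 kt.
Cyclone Priscilla: ΔP = 47; V ≈ 5.6 × 47^0.642 ≈ 66.32 kt.
Difference ≈ 97.75 − 66.32 = 31.43 → 31 kt.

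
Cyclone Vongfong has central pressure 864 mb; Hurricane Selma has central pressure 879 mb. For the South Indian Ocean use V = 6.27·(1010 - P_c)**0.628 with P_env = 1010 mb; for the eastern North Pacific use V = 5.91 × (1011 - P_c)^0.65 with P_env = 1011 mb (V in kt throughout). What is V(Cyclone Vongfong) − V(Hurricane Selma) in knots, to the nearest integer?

2 kt

Cyclone Vongfong: ΔP = 146; V ≈ 6.27 × 146^0.628 ≈ 143.38 kt.
Hurricane Selma: ΔP = 132; V ≈ 5.91 × 132^0.65 ≈ 141.24 kt.
Difference ≈ 143.38 − 141.24 = 2.14 → 2 kt.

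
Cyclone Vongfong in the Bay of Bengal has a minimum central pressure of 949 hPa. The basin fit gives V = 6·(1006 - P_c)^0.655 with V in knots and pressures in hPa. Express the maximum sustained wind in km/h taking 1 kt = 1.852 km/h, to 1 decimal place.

157.0 km/h

ΔP = 1006 − 949 = 57 hPa.
V ≈ 6 × 57^0.655 = 6 × 14.129 ≈ 84.771 kt.
84.771 × 1.852 ≈ 157.00 km/h → 157.0 km/h.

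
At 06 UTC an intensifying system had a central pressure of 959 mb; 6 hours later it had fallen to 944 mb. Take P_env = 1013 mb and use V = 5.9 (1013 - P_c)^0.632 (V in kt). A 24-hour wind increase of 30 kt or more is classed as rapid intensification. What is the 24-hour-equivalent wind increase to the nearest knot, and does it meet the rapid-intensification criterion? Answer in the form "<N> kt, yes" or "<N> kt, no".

49 kt, yes

V₁: ΔP = 54, V ≈ 5.9 × 54^0.632 ≈ 73.40 kt.
V₂: ΔP = 69, V ≈ 5.9 × 69^0.632 ≈ 85.70 kt.
ΔV over 6 h = 12.30 kt → 24 h equivalent = 12.30 × 24/6 ≈ 49.20 kt.
49 kt ≥ 30 kt ⇒ rapid intensification.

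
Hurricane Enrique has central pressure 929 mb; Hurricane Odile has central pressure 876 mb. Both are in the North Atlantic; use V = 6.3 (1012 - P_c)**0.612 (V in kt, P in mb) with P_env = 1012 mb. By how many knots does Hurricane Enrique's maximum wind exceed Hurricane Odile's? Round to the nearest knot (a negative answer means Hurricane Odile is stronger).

-33 kt

Hurricane Enrique: ΔP = 83; V ≈ 6.3 × 83^0.612 ≈ 94.15 kt.
Hurricane Odile: ΔP = 136; V ≈ 6.3 × 136^0.612 ≈ 127.37 kt.
Difference ≈ 94.15 − 127.37 = -33.22 → -33 kt.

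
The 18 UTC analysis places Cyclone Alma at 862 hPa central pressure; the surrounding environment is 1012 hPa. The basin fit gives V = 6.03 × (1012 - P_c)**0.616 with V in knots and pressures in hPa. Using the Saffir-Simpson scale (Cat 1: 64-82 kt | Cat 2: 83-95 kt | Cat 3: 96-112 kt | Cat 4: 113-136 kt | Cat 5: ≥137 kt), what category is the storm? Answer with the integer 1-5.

4

ΔP = 1012 − 862 = 150 hPa.
V ≈ 6.03 × 150^0.616 = 6.03 × 21.90 ≈ 132 kt.
132 kt falls in the Category 4 band.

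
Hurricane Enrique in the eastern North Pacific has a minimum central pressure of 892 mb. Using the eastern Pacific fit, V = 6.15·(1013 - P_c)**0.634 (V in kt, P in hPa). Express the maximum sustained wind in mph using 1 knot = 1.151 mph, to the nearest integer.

ΔP = 1013 − 892 = 121 mb.
V ≈ 6.15 × 121^0.634 = 6.15 × 20.916 ≈ 128.636 kt.
128.636 × 1.151 ≈ 148.06 mph → 148 mph.

148 mph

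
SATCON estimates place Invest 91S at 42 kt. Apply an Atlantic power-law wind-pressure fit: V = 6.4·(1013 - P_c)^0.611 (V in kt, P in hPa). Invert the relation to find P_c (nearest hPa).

ΔP = (V / 6.4)^(1/0.611) = (42/6.4)^1.637.
42/6.4 = 6.562; 6.562^1.637 ≈ 21.74 hPa.
P_c = 1013 − 21.74 = 991.26 ≈ 991 hPa.

991 hPa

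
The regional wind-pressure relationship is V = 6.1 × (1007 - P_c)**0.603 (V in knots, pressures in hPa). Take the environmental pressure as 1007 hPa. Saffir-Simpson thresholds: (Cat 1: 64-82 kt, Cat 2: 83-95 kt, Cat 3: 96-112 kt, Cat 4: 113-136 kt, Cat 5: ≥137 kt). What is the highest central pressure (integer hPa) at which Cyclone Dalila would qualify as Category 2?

931 hPa

Category 2 begins at V = 83 kt.
Required ΔP = (83/6.1)^(1/0.603) = 13.607^1.658 ≈ 75.89 hPa.
P_c ≤ 1007 − 75.89 = 931.11, so the highest integer P_c is 931 hPa.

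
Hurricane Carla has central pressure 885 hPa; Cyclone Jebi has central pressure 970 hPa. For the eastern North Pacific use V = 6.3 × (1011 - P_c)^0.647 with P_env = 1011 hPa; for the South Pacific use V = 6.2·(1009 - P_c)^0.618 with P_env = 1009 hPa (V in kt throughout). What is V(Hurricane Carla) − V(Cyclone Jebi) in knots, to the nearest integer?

Hurricane Carla: ΔP = 126; V ≈ 6.3 × 126^0.647 ≈ 143.97 kt.
Cyclone Jebi: ΔP = 39; V ≈ 6.2 × 39^0.618 ≈ 59.66 kt.
Difference ≈ 143.97 − 59.66 = 84.31 → 84 kt.

84 kt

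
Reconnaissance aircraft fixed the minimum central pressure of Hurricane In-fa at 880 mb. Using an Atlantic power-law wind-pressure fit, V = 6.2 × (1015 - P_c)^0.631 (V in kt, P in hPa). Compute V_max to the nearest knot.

ΔP = 1015 − 880 = 135 mb.
135^0.631 ≈ 22.092.
V ≈ 6.2 × 22.092 ≈ 137.0 kt.

137 kt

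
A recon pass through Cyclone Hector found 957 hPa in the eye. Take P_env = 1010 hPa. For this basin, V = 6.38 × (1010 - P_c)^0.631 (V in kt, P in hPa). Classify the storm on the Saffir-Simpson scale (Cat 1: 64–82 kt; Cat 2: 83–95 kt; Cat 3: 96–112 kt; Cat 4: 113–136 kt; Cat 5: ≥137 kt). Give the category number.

1

ΔP = 1010 − 957 = 53 hPa.
V ≈ 6.38 × 53^0.631 = 6.38 × 12.25 ≈ 78 kt.
78 kt falls in the Category 1 band.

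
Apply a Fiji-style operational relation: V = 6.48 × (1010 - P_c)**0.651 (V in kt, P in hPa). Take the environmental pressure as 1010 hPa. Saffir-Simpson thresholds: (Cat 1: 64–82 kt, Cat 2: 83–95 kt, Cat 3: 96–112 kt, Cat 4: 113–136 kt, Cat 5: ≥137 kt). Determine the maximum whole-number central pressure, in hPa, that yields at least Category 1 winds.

976 hPa

Category 1 begins at V = 64 kt.
Required ΔP = (64/6.48)^(1/0.651) = 9.877^1.536 ≈ 33.71 hPa.
P_c ≤ 1010 − 33.71 = 976.29, so the highest integer P_c is 976 hPa.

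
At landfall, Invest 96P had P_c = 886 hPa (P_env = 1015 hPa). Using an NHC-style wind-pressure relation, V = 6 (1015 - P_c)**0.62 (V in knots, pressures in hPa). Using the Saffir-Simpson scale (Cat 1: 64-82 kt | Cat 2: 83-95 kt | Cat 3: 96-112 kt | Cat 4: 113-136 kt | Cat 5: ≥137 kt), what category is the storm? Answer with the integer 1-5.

4

ΔP = 1015 − 886 = 129 hPa.
V ≈ 6 × 129^0.62 = 6 × 20.35 ≈ 122 kt.
122 kt falls in the Category 4 band.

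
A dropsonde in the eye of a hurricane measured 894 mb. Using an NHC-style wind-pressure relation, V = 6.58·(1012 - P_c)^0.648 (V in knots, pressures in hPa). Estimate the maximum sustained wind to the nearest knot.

145 kt

ΔP = 1012 − 894 = 118 mb.
118^0.648 ≈ 22.008.
V ≈ 6.58 × 22.008 ≈ 144.8 kt.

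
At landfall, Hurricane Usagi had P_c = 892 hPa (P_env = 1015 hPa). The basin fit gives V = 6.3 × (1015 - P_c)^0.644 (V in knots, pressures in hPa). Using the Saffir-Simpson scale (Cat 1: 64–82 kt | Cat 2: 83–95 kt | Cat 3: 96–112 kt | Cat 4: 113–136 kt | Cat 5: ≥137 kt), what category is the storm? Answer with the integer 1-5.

ΔP = 1015 − 892 = 123 hPa.
V ≈ 6.3 × 123^0.644 = 6.3 × 22.18 ≈ 140 kt.
140 kt falls in the Category 5 band.

5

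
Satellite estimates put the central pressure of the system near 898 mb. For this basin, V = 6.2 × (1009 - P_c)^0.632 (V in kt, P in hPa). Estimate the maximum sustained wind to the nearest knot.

ΔP = 1009 − 898 = 111 mb.
111^0.632 ≈ 19.618.
V ≈ 6.2 × 19.618 ≈ 121.6 kt.

122 kt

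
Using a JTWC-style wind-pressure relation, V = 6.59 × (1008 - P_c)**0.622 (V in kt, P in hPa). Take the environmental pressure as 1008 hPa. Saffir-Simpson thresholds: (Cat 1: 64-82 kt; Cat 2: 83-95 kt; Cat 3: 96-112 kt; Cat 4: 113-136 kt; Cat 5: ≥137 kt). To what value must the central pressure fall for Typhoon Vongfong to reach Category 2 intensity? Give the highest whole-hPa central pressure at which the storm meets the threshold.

Category 2 begins at V = 83 kt.
Required ΔP = (83/6.59)^(1/0.622) = 12.595^1.608 ≈ 58.72 hPa.
P_c ≤ 1008 − 58.72 = 949.28, so the highest integer P_c is 949 hPa.

949 hPa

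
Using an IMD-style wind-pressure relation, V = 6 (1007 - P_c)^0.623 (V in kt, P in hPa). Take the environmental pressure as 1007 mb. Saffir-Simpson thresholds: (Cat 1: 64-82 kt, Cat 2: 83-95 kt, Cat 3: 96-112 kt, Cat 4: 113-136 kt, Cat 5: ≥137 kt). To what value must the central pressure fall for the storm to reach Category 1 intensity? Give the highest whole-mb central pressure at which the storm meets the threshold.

Category 1 begins at V = 64 kt.
Required ΔP = (64/6)^(1/0.623) = 10.667^1.605 ≈ 44.68 mb.
P_c ≤ 1007 − 44.68 = 962.32, so the highest integer P_c is 962 mb.

962 mb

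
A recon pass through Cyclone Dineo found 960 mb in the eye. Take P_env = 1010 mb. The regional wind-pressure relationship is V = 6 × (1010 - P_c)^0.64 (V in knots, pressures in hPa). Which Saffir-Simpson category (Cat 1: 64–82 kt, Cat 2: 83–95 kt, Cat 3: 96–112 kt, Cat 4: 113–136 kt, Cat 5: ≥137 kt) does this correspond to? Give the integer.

1

ΔP = 1010 − 960 = 50 mb.
V ≈ 6 × 50^0.64 = 6 × 12.23 ≈ 73 kt.
73 kt falls in the Category 1 band.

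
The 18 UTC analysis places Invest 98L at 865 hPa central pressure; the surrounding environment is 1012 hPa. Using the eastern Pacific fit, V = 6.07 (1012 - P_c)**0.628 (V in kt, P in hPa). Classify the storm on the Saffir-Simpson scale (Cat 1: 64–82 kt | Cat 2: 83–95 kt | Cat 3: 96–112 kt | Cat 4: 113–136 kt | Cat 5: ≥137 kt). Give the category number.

ΔP = 1012 − 865 = 147 hPa.
V ≈ 6.07 × 147^0.628 = 6.07 × 22.97 ≈ 139 kt.
139 kt falls in the Category 5 band.

5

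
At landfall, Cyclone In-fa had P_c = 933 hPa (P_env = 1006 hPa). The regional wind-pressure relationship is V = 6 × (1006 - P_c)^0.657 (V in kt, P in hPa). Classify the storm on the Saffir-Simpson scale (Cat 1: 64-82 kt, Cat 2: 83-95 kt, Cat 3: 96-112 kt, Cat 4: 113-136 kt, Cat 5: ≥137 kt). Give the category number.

ΔP = 1006 − 933 = 73 hPa.
V ≈ 6 × 73^0.657 = 6 × 16.76 ≈ 101 kt.
101 kt falls in the Category 3 band.

3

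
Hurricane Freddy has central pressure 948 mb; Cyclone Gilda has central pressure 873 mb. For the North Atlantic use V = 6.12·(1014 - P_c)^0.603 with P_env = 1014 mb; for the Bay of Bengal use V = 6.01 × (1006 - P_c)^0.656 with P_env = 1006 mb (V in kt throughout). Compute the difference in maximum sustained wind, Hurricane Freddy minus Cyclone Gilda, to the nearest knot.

-72 kt

Hurricane Freddy: ΔP = 66; V ≈ 6.12 × 66^0.603 ≈ 76.55 kt.
Cyclone Gilda: ΔP = 133; V ≈ 6.01 × 133^0.656 ≈ 148.64 kt.
Difference ≈ 76.55 − 148.64 = -72.09 → -72 kt.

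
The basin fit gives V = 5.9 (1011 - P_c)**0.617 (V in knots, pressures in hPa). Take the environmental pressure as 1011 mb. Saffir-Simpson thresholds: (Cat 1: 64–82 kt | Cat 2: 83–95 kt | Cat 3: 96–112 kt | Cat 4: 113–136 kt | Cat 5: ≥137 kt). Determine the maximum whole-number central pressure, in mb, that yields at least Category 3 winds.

Category 3 begins at V = 96 kt.
Required ΔP = (96/5.9)^(1/0.617) = 16.271^1.621 ≈ 91.92 mb.
P_c ≤ 1011 − 91.92 = 919.08, so the highest integer P_c is 919 mb.

919 mb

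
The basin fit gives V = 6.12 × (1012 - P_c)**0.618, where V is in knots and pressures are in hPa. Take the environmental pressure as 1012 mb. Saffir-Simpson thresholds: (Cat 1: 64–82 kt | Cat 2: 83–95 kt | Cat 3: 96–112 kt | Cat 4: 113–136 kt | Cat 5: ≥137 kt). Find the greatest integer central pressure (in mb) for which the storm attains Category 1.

967 mb

Category 1 begins at V = 64 kt.
Required ΔP = (64/6.12)^(1/0.618) = 10.458^1.618 ≈ 44.62 mb.
P_c ≤ 1012 − 44.62 = 967.38, so the highest integer P_c is 967 mb.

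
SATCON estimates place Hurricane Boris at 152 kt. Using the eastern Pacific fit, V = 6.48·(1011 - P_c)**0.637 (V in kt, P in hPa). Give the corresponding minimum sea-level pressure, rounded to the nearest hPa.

ΔP = (V / 6.48)^(1/0.637) = (152/6.48)^1.570.
152/6.48 = 23.457; 23.457^1.570 ≈ 141.62 hPa.
P_c = 1011 − 141.62 = 869.38 ≈ 869 hPa.

869 hPa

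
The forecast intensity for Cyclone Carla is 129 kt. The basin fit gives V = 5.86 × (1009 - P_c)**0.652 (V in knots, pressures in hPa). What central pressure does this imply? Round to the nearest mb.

ΔP = (V / 5.86)^(1/0.652) = (129/5.86)^1.534.
129/5.86 = 22.014; 22.014^1.534 ≈ 114.64 mb.
P_c = 1009 − 114.64 = 894.36 ≈ 894 mb.

894 mb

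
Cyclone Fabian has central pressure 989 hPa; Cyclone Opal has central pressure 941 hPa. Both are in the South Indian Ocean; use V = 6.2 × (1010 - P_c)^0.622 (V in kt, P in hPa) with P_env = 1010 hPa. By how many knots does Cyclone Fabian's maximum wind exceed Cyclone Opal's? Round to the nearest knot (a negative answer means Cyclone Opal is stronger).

-45 kt

Cyclone Fabian: ΔP = 21; V ≈ 6.2 × 21^0.622 ≈ 41.19 kt.
Cyclone Opal: ΔP = 69; V ≈ 6.2 × 69^0.622 ≈ 86.33 kt.
Difference ≈ 41.19 − 86.33 = -45.14 → -45 kt.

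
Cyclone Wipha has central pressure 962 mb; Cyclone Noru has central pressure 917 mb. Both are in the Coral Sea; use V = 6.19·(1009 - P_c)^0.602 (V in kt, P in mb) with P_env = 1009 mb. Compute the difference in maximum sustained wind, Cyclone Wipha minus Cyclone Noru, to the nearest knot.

-31 kt

Cyclone Wipha: ΔP = 47; V ≈ 6.19 × 47^0.602 ≈ 62.85 kt.
Cyclone Noru: ΔP = 92; V ≈ 6.19 × 92^0.602 ≈ 94.17 kt.
Difference ≈ 62.85 − 94.17 = -31.32 → -31 kt.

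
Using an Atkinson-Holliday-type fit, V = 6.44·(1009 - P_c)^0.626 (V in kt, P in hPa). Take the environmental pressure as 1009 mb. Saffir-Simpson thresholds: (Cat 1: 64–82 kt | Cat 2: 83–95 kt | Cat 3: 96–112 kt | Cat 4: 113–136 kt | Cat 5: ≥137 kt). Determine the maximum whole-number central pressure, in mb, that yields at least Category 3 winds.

Category 3 begins at V = 96 kt.
Required ΔP = (96/6.44)^(1/0.626) = 14.907^1.597 ≈ 74.89 mb.
P_c ≤ 1009 − 74.89 = 934.11, so the highest integer P_c is 934 mb.

934 mb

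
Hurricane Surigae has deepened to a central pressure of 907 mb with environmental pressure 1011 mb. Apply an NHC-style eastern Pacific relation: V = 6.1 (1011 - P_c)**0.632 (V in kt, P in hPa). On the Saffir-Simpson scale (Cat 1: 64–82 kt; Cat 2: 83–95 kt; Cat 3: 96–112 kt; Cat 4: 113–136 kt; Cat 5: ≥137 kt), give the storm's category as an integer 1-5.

4

ΔP = 1011 − 907 = 104 mb.
V ≈ 6.1 × 104^0.632 = 6.1 × 18.83 ≈ 115 kt.
115 kt falls in the Category 4 band.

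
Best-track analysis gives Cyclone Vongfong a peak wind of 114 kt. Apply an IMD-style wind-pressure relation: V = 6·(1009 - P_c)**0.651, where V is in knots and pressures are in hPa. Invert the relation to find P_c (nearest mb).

ΔP = (V / 6)^(1/0.651) = (114/6)^1.536.
114/6 = 19.000; 19.000^1.536 ≈ 92.11 mb.
P_c = 1009 − 92.11 = 916.89 ≈ 917 mb.

917 mb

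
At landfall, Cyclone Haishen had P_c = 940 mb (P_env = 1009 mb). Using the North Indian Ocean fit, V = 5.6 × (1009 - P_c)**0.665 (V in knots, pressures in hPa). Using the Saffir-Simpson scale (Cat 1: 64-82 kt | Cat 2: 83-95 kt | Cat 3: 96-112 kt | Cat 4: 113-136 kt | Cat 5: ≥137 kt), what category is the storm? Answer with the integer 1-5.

ΔP = 1009 − 940 = 69 mb.
V ≈ 5.6 × 69^0.665 = 5.6 × 16.70 ≈ 94 kt.
94 kt falls in the Category 2 band.

2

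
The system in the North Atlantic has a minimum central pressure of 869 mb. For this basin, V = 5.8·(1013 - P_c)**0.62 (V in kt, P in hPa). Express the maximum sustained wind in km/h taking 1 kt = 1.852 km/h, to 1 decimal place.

234.0 km/h

ΔP = 1013 − 869 = 144 mb.
V ≈ 5.8 × 144^0.62 = 5.8 × 21.786 ≈ 126.361 kt.
126.361 × 1.852 ≈ 234.02 km/h → 234.0 km/h.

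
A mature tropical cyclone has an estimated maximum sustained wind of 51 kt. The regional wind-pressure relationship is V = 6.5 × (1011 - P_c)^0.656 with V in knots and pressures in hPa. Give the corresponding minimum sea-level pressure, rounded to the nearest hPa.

ΔP = (V / 6.5)^(1/0.656) = (51/6.5)^1.524.
51/6.5 = 7.846; 7.846^1.524 ≈ 23.11 hPa.
P_c = 1011 − 23.11 = 987.89 ≈ 988 hPa.

988 hPa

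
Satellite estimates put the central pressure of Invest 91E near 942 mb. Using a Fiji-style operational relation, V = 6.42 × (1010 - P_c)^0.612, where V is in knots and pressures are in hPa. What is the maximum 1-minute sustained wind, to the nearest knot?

ΔP = 1010 − 942 = 68 mb.
68^0.612 ≈ 13.228.
V ≈ 6.42 × 13.228 ≈ 84.9 kt.

85 kt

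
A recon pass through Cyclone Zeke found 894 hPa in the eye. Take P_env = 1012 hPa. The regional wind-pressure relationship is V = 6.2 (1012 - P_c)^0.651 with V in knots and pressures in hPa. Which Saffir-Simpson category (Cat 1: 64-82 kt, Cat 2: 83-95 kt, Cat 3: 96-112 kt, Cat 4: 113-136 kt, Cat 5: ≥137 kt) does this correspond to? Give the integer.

5

ΔP = 1012 − 894 = 118 hPa.
V ≈ 6.2 × 118^0.651 = 6.2 × 22.33 ≈ 138 kt.
138 kt falls in the Category 5 band.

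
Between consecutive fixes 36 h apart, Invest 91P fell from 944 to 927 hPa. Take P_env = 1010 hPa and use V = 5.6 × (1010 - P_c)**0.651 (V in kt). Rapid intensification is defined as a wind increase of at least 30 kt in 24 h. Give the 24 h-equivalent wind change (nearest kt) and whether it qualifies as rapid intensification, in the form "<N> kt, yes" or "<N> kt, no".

9 kt, no

V₁: ΔP = 66, V ≈ 5.6 × 66^0.651 ≈ 85.65 kt.
V₂: ΔP = 83, V ≈ 5.6 × 83^0.651 ≈ 99.43 kt.
ΔV over 36 h = 13.78 kt → 24 h equivalent = 13.78 × 24/36 ≈ 9.19 kt.
9 kt < 30 kt ⇒ not rapid intensification.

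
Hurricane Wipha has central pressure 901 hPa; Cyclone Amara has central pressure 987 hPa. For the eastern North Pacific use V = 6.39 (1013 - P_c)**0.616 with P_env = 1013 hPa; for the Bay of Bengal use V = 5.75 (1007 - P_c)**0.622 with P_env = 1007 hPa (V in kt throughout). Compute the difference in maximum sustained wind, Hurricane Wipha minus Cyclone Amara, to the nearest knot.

Hurricane Wipha: ΔP = 112; V ≈ 6.39 × 112^0.616 ≈ 116.90 kt.
Cyclone Amara: ΔP = 20; V ≈ 5.75 × 20^0.622 ≈ 37.06 kt.
Difference ≈ 116.90 − 37.06 = 79.84 → 80 kt.

80 kt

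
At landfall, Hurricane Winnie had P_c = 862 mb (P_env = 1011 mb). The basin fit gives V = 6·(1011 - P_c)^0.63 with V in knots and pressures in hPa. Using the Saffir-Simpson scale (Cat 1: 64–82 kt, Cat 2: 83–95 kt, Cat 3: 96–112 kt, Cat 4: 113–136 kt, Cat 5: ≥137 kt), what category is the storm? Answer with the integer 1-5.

5

ΔP = 1011 − 862 = 149 mb.
V ≈ 6 × 149^0.63 = 6 × 23.39 ≈ 140 kt.
140 kt falls in the Category 5 band.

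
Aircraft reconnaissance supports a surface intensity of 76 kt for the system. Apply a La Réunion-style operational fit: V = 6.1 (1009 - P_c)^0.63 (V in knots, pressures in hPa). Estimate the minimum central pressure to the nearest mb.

ΔP = (V / 6.1)^(1/0.63) = (76/6.1)^1.587.
76/6.1 = 12.459; 12.459^1.587 ≈ 54.81 mb.
P_c = 1009 − 54.81 = 954.19 ≈ 954 mb.

954 mb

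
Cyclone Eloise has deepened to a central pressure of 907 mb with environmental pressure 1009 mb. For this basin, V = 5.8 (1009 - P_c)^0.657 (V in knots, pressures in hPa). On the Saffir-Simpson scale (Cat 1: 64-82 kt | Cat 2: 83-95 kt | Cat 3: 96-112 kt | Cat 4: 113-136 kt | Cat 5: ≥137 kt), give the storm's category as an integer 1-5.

4

ΔP = 1009 − 907 = 102 mb.
V ≈ 5.8 × 102^0.657 = 5.8 × 20.88 ≈ 121 kt.
121 kt falls in the Category 4 band.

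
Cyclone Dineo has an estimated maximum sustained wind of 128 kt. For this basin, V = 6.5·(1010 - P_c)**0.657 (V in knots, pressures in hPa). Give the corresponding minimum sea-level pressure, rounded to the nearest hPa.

ΔP = (V / 6.5)^(1/0.657) = (128/6.5)^1.522.
128/6.5 = 19.692; 19.692^1.522 ≈ 93.33 hPa.
P_c = 1010 − 93.33 = 916.67 ≈ 917 hPa.

917 hPa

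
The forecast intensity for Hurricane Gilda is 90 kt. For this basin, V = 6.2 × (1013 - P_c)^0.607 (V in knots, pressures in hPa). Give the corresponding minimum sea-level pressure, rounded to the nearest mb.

ΔP = (V / 6.2)^(1/0.607) = (90/6.2)^1.647.
90/6.2 = 14.516; 14.516^1.647 ≈ 82.05 mb.
P_c = 1013 − 82.05 = 930.95 ≈ 931 mb.

931 mb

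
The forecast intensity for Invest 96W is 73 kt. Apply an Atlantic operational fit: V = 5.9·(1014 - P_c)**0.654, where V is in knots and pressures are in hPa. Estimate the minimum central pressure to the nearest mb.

ΔP = (V / 5.9)^(1/0.654) = (73/5.9)^1.529.
73/5.9 = 12.373; 12.373^1.529 ≈ 46.82 mb.
P_c = 1014 − 46.82 = 967.18 ≈ 967 mb.

967 mb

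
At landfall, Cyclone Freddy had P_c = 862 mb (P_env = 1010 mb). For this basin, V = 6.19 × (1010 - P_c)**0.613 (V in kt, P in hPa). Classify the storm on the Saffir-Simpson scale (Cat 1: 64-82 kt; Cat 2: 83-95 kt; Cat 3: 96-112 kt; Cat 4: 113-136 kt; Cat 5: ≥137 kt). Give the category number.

ΔP = 1010 − 862 = 148 mb.
V ≈ 6.19 × 148^0.613 = 6.19 × 21.40 ≈ 132 kt.
132 kt falls in the Category 4 band.

4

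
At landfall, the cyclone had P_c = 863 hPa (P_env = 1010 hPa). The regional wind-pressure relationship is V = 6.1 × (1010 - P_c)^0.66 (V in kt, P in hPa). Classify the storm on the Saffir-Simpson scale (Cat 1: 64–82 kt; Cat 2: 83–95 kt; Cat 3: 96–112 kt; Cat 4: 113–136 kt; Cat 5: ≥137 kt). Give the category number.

5

ΔP = 1010 − 863 = 147 hPa.
V ≈ 6.1 × 147^0.66 = 6.1 × 26.94 ≈ 164 kt.
164 kt falls in the Category 5 band.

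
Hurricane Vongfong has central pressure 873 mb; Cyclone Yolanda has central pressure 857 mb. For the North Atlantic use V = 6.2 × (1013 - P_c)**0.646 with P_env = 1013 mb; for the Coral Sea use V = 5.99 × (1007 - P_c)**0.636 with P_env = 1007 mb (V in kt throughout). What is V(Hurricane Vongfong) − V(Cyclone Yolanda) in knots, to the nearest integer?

Hurricane Vongfong: ΔP = 140; V ≈ 6.2 × 140^0.646 ≈ 150.94 kt.
Cyclone Yolanda: ΔP = 150; V ≈ 5.99 × 150^0.636 ≈ 145.02 kt.
Difference ≈ 150.94 − 145.02 = 5.92 → 6 kt.

6 kt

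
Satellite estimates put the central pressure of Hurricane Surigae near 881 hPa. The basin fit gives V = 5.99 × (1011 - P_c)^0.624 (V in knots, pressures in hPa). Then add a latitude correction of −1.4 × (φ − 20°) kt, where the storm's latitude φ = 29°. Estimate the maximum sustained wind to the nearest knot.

ΔP = 1011 − 881 = 130 hPa.
130^0.624 ≈ 20.850.
V ≈ 5.99 × 20.850 ≈ 124.9 kt.
Latitude correction: −1.4 × (29 − 20) = -12.6 kt.
Corrected V ≈ 112.3 kt → 112 kt.

112 kt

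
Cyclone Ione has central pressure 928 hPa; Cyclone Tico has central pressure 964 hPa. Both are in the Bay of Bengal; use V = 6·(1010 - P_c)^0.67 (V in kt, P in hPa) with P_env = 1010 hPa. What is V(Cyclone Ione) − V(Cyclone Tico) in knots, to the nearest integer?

37 kt

Cyclone Ione: ΔP = 82; V ≈ 6 × 82^0.67 ≈ 114.92 kt.
Cyclone Tico: ΔP = 46; V ≈ 6 × 46^0.67 ≈ 78.02 kt.
Difference ≈ 114.92 − 78.02 = 36.90 → 37 kt.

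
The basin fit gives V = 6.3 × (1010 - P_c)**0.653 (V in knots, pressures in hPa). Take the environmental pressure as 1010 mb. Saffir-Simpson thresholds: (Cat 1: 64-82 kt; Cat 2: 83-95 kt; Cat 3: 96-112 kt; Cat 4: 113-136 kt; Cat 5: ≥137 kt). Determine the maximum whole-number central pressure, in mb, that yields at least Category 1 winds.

975 mb

Category 1 begins at V = 64 kt.
Required ΔP = (64/6.3)^(1/0.653) = 10.159^1.531 ≈ 34.82 mb.
P_c ≤ 1010 − 34.82 = 975.18, so the highest integer P_c is 975 mb.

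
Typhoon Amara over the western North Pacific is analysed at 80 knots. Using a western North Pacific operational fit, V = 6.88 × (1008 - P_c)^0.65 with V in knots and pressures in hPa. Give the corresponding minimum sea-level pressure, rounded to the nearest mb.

ΔP = (V / 6.88)^(1/0.65) = (80/6.88)^1.538.
80/6.88 = 11.628; 11.628^1.538 ≈ 43.57 mb.
P_c = 1008 − 43.57 = 964.43 ≈ 964 mb.

964 mb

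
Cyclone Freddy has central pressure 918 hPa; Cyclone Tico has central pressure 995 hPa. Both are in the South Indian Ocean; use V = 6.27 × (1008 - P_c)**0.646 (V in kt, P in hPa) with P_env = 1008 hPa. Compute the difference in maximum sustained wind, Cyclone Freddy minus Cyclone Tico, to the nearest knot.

Cyclone Freddy: ΔP = 90; V ≈ 6.27 × 90^0.646 ≈ 114.74 kt.
Cyclone Tico: ΔP = 13; V ≈ 6.27 × 13^0.646 ≈ 32.88 kt.
Difference ≈ 114.74 − 32.88 = 81.86 → 82 kt.

82 kt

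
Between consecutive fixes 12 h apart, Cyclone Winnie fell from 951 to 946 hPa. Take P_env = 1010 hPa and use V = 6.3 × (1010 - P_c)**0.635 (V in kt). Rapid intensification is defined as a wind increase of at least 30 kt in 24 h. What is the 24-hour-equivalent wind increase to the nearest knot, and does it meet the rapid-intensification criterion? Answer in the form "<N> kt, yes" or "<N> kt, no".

9 kt, no

V₁: ΔP = 59, V ≈ 6.3 × 59^0.635 ≈ 83.91 kt.
V₂: ΔP = 64, V ≈ 6.3 × 64^0.635 ≈ 88.36 kt.
ΔV over 12 h = 4.45 kt → 24 h equivalent = 4.45 × 24/12 ≈ 8.90 kt.
9 kt < 30 kt ⇒ not rapid intensification.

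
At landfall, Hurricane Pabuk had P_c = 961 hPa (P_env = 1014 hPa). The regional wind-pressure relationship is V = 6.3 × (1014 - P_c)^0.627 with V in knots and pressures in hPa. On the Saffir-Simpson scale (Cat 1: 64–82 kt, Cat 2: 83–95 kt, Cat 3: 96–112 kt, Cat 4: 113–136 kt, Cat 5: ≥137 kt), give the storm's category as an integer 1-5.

1

ΔP = 1014 − 961 = 53 hPa.
V ≈ 6.3 × 53^0.627 = 6.3 × 12.05 ≈ 76 kt.
76 kt falls in the Category 1 band.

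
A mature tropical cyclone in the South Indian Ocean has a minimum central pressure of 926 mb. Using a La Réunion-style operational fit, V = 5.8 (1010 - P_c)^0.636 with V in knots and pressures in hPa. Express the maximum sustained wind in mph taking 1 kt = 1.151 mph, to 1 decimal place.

ΔP = 1010 − 926 = 84 mb.
V ≈ 5.8 × 84^0.636 = 5.8 × 16.743 ≈ 97.111 kt.
97.111 × 1.151 ≈ 111.78 mph → 111.8 mph.

111.8 mph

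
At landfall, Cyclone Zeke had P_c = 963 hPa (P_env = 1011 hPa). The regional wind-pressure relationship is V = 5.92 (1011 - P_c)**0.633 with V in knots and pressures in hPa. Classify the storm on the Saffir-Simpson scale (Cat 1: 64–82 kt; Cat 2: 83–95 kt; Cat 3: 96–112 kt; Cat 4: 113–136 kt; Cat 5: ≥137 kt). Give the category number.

ΔP = 1011 − 963 = 48 hPa.
V ≈ 5.92 × 48^0.633 = 5.92 × 11.59 ≈ 69 kt.
69 kt falls in the Category 1 band.

1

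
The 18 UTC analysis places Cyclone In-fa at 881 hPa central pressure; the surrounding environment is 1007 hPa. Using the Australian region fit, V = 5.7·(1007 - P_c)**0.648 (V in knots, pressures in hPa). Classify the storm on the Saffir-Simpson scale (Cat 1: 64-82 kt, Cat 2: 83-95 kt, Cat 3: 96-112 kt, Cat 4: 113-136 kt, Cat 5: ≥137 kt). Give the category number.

ΔP = 1007 − 881 = 126 hPa.
V ≈ 5.7 × 126^0.648 = 5.7 × 22.96 ≈ 131 kt.
131 kt falls in the Category 4 band.

4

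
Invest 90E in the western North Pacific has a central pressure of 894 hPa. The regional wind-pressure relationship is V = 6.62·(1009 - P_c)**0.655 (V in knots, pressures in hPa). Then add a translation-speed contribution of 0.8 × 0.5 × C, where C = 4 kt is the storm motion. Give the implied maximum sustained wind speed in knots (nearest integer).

ΔP = 1009 − 894 = 115 hPa.
115^0.655 ≈ 22.375.
V ≈ 6.62 × 22.375 ≈ 148.1 kt.
Translation term: 0.8 × 0.5 × 4 = 1.6 kt.
Corrected V ≈ 149.7 kt → 150 kt.

150 kt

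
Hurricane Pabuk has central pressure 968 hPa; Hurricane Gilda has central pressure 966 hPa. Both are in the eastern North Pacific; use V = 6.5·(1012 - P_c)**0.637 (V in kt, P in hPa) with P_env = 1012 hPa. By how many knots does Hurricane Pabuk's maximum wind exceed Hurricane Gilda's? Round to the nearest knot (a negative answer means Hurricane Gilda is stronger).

Hurricane Pabuk: ΔP = 44; V ≈ 6.5 × 44^0.637 ≈ 72.41 kt.
Hurricane Gilda: ΔP = 46; V ≈ 6.5 × 46^0.637 ≈ 74.49 kt.
Difference ≈ 72.41 − 74.49 = -2.08 → -2 kt.

-2 kt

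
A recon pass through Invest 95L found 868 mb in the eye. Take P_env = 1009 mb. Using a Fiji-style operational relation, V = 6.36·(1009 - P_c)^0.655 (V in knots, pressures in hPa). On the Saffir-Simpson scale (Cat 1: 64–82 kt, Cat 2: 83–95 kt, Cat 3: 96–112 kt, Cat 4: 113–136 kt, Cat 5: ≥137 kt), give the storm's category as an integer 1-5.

ΔP = 1009 − 868 = 141 mb.
V ≈ 6.36 × 141^0.655 = 6.36 × 25.57 ≈ 163 kt.
163 kt falls in the Category 5 band.

5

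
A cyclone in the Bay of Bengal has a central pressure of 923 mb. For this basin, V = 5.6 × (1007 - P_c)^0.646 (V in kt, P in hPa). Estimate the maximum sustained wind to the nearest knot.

ΔP = 1007 − 923 = 84 mb.
84^0.646 ≈ 17.502.
V ≈ 5.6 × 17.502 ≈ 98.0 kt.

98 kt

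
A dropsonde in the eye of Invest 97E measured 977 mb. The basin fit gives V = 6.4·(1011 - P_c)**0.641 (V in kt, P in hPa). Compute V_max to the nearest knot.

61 kt

ΔP = 1011 − 977 = 34 mb.
34^0.641 ≈ 9.587.
V ≈ 6.4 × 9.587 ≈ 61.4 kt.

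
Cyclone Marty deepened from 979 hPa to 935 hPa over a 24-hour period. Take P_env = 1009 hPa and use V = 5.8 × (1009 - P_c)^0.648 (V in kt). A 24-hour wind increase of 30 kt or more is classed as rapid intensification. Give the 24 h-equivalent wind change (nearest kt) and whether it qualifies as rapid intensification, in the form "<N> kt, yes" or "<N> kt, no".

V₁: ΔP = 30, V ≈ 5.8 × 30^0.648 ≈ 52.55 kt.
V₂: ΔP = 74, V ≈ 5.8 × 74^0.648 ≈ 94.34 kt.
ΔV over 24 h = 41.79 kt → 24 h equivalent = 41.79 × 24/24 ≈ 41.79 kt.
42 kt ≥ 30 kt ⇒ rapid intensification.

42 kt, yes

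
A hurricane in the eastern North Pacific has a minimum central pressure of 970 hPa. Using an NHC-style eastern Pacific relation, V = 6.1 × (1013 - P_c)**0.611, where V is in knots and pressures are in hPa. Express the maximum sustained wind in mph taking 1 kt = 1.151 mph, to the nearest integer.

70 mph

ΔP = 1013 − 970 = 43 hPa.
V ≈ 6.1 × 43^0.611 = 6.1 × 9.955 ≈ 60.727 kt.
60.727 × 1.151 ≈ 69.90 mph → 70 mph.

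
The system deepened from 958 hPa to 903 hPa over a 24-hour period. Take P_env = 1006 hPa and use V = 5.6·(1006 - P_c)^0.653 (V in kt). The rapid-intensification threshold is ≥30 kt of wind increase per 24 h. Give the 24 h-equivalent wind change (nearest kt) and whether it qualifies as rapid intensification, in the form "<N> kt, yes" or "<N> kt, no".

V₁: ΔP = 48, V ≈ 5.6 × 48^0.653 ≈ 70.15 kt.
V₂: ΔP = 103, V ≈ 5.6 × 103^0.653 ≈ 115.50 kt.
ΔV over 24 h = 45.35 kt → 24 h equivalent = 45.35 × 24/24 ≈ 45.35 kt.
45 kt ≥ 30 kt ⇒ rapid intensification.

45 kt, yes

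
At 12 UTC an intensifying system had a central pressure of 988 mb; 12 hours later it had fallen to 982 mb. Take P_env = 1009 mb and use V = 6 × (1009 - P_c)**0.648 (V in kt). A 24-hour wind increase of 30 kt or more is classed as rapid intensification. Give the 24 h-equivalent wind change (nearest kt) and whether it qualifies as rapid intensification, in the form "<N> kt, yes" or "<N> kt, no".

15 kt, no

V₁: ΔP = 21, V ≈ 6 × 21^0.648 ≈ 43.15 kt.
V₂: ΔP = 27, V ≈ 6 × 27^0.648 ≈ 50.78 kt.
ΔV over 12 h = 7.63 kt → 24 h equivalent = 7.63 × 24/12 ≈ 15.26 kt.
15 kt < 30 kt ⇒ not rapid intensification.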